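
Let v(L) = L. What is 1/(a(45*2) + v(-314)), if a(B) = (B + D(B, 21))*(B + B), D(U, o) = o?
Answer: 1/19666 ≈ 5.0849e-5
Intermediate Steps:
a(B) = 2*B*(21 + B) (a(B) = (B + 21)*(B + B) = (21 + B)*(2*B) = 2*B*(21 + B))
1/(a(45*2) + v(-314)) = 1/(2*(45*2)*(21 + 45*2) - 314) = 1/(2*90*(21 + 90) - 314) = 1/(2*90*111 - 314) = 1/(19980 - 314) = 1/19666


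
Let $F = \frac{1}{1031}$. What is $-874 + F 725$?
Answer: $- \frac{900369}{1031} \approx -873.3$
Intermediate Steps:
$F = \frac{1}{1031} \approx 0.00096993$
$-874 + F 725 = -874 + \frac{1}{1031} \cdot 725 = -874 + \frac{725}{1031} = - \frac{900369}{1031}$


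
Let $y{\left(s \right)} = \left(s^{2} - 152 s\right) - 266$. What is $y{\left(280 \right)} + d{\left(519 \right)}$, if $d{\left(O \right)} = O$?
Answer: $36093$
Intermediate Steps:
$y{\left(s \right)} = -266 + s^{2} - 152 s$
$y{\left(280 \right)} + d{\left(519 \right)} = \left(-266 + 280^{2} - 42560\right) + 519 = \left(-266 + 78400 - 42560\right) + 519 = 35574 + 519 = 36093$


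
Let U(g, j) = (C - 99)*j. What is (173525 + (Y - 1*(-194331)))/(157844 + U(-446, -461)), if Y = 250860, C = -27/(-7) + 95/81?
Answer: 350811972/114060089 ≈ 3.0757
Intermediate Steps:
C = 2852/567 (C = -27*(-⅐) + 95*(1/81) = 27/7 + 95/81 = 2852/567 ≈ 5.0300)
U(g, j) = -53281*j/567 (U(g, j) = (2852/567 - 99)*j = -53281*j/567)
(173525 + (Y - 1*(-194331)))/(157844 + U(-446, -461)) = (173525 + (250860 - 1*(-194331)))/(157844 - 53281/567*(-461)) = (173525 + (250860 + 194331))/(157844 + 24562541/567) = (173525 + 445191)/(114060089/567) = 618716*(567/114060089) = 350811972/114060089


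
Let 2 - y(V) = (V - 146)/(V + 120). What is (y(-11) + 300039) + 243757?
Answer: 59274139/109 ≈ 5.4380e+5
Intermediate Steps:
y(V) = 2 - (-146 + V)/(120 + V) (y(V) = 2 - (V - 146)/(V + 120) = 2 - (-146 + V)/(120 + V))
(y(-11) + 300039) + 243757 = ((386 - 11)/(120 - 11) + 300039) + 243757 = (375/109 + 300039) + 243757 = 32704626/109 + 243757 = 59274139/109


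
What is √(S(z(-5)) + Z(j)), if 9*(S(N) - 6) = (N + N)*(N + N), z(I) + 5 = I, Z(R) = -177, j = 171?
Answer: I*√1139/3 ≈ 11.25*I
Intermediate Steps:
z(I) = -5 + I
S(N) = 6 + 4*N²/9 (S(N) = 6 + ((N + N)*(N + N))/9 = 6 + ((2*N)*(2*N))/9 = 6 + (4*N²)/9 = 6 + 4*N²/9)
√(S(z(-5)) + Z(j)) = √((6 + 4*(-5 - 5)²/9) - 177) = √((6 + (4/9)*(-10)²) - 177) = √((6 + (4/9)*100) - 177) = √((6 + 400/9) - 177) = √(454/9 - 177) = √(-1139/9) = I*√1139/3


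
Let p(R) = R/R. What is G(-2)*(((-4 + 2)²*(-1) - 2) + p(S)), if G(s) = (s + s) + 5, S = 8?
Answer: -5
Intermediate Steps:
p(R) = 1
G(s) = 5 + 2*s (G(s) = 2*s + 5 = 5 + 2*s)
G(-2)*(((-4 + 2)²*(-1) - 2) + p(S)) = (5 + 2*(-2))*(((-4 + 2)²*(-1) - 2) + 1) = (5 - 4)*(((-2)²*(-1) - 2) + 1) = 1*((4*(-1) - 2) + 1) = 1*((-4 - 2) + 1) = 1*(-6 + 1) = 1*(-5) = -5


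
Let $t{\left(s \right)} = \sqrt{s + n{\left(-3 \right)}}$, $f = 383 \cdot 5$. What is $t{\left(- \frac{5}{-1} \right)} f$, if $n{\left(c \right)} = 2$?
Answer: $1915 \sqrt{7} \approx 5066.6$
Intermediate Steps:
$f = 1915$
$t{\left(s \right)} = \sqrt{2 + s}$ ($t{\left(s \right)} = \sqrt{s + 2} = \sqrt{2 + s}$)
$t{\left(- \frac{5}{-1} \right)} f = \sqrt{2 - \frac{5}{-1}} \cdot 1915 = \sqrt{2 - -5} \cdot 1915 = \sqrt{2 + 5} \cdot 1915 = \sqrt{7} \cdot 1915 = 1915 \sqrt{7}$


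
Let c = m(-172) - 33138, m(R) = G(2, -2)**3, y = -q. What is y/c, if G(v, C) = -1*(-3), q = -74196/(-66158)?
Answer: 4122/121697641 ≈ 3.3871e-5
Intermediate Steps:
q = 37098/33079 (q = -74196*(-1/66158) = 37098/33079 ≈ 1.1215)
G(v, C) = 3
y = -37098/33079 (y = -1*37098/33079 = -37098/33079 ≈ -1.1215)
m(R) = 27 (m(R) = 3**3 = 27)
c = -33111 (c = 27 - 33138 = -33111)
y/c = -37098/33079/(-33111) = -37098/33079*(-1/33111) = 4122/121697641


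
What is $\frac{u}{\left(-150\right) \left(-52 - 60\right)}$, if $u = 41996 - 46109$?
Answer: $- \frac{1371}{5600} \approx -0.24482$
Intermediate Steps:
$u = -4113$ ($u = 41996 - 46109 = -4113$)
$\frac{u}{\left(-150\right) \left(-52 - 60\right)} = - \frac{4113}{\left(-150\right) \left(-52 - 60\right)} = - \frac{4113}{\left(-150\right) \left(-112\right)} = - \frac{4113}{16800} = \left(-4113\right) \frac{1}{16800} = - \frac{1371}{5600}$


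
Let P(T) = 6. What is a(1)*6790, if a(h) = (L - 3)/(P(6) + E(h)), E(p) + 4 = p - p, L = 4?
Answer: 3395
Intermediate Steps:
E(p) = -4 (E(p) = -4 + (p - p) = -4 + 0 = -4)
a(h) = ½ (a(h) = (4 - 3)/(6 - 4) = 1/2 = 1*(½) = ½)
a(1)*6790 = (½)*6790 = 3395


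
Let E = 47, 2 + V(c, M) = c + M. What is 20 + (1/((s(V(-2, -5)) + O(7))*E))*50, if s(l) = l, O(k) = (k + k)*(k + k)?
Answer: 175830/8789 ≈ 20.006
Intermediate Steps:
V(c, M) = -2 + M + c (V(c, M) = -2 + (c + M) = -2 + (M + c) = -2 + M + c)
O(k) = 4*k**2 (O(k) = (2*k)*(2*k) = 4*k**2)
20 + (1/((s(V(-2, -5)) + O(7))*E))*50 = 20 + (1/(((-2 - 5 - 2) + 4*7**2)*47))*50 = 20 + ((1/47)/(-9 + 4*49))*50 = 20 + ((1/47)/(-9 + 196))*50 = 20 + ((1/47)/187)*50 = 20 + ((1/187)*(1/47))*50 = 20 + (1/8789)*50 = 20 + 50/8789 = 175830/8789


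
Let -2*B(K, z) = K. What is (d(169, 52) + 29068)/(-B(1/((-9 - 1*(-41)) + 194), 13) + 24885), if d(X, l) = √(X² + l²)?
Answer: 13138736/11248021 + 5876*√185/11248021 ≈ 1.1752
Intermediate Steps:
B(K, z) = -K/2
(d(169, 52) + 29068)/(-B(1/((-9 - 1*(-41)) + 194), 13) + 24885) = (√(169² + 52²) + 29068)/(-(-1)/(2*((-9 - 1*(-41)) + 194)) + 24885) = (√(28561 + 2704) + 29068)/(-(-1)/(2*((-9 + 41) + 194)) + 24885) = (√31265 + 29068)/(-(-1)/(2*(32 + 194)) + 24885) = (13*√185 + 29068)/(-(-1)/(2*226) + 24885) = (29068 + 13*√185)/(-(-1)/(2*226) + 24885) = (29068 + 13*√185)/(-1*(-1/452) + 24885) = (29068 + 13*√185)/(1/452 + 24885) = (29068 + 13*√185)/(11248021/452) = (29068 + 13*√185)*(452/11248021) = 13138736/11248021 + 5876*√185/11248021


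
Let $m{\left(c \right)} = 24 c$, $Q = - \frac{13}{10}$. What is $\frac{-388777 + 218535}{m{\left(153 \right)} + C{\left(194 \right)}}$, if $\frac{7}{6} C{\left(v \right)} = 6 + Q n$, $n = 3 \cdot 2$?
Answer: $- \frac{2979235}{64233} \approx -46.382$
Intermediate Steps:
$n = 6$
$Q = - \frac{13}{10}$ ($Q = \left(-13\right) \frac{1}{10} = - \frac{13}{10} \approx -1.3$)
$C{\left(v \right)} = - \frac{54}{35}$ ($C{\left(v \right)} = \frac{6 \left(6 - \frac{39}{5}\right)}{7} = \frac{6}{7} \left(- \frac{9}{5}\right) = - \frac{54}{35}$)
$\frac{-388777 + 218535}{m{\left(153 \right)} + C{\left(194 \right)}} = \frac{-388777 + 218535}{24 \cdot 153 - \frac{54}{35}} = - \frac{170242}{3672 - \frac{54}{35}} = - \frac{170242}{\frac{128466}{35}} = \left(-170242\right) \frac{35}{128466} = - \frac{2979235}{64233}$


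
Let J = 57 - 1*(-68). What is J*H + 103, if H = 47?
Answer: 5978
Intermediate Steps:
J = 125 (J = 57 + 68 = 125)
J*H + 103 = 125*47 + 103 = 5875 + 103 = 5978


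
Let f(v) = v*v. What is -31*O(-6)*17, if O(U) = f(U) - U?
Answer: -22134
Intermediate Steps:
f(v) = v²
O(U) = U² - U
-31*O(-6)*17 = -(-186)*(-1 - 6)*17 = -(-186)*(-7)*17 = -31*42*17 = -1302*17 = -22134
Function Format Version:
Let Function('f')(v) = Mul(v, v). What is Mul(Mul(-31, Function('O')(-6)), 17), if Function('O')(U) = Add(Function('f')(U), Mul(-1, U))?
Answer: -22134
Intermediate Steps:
Function('f')(v) = Pow(v, 2)
Function('O')(U) = Add(Pow(U, 2), Mul(-1, U))
Mul(Mul(-31, Function('O')(-6)), 17) = Mul(Mul(-31, Mul(-6, Add(-1, -6))), 17) = Mul(Mul(-31, Mul(-6, -7)), 17) = Mul(Mul(-31, 42), 17) = Mul(-1302, 17) = -22134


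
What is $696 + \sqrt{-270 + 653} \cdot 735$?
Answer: $696 + 735 \sqrt{383} \approx 15080.0$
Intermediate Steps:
$696 + \sqrt{-270 + 653} \cdot 735 = 696 + \sqrt{383} \cdot 735 = 696 + 735 \sqrt{383}$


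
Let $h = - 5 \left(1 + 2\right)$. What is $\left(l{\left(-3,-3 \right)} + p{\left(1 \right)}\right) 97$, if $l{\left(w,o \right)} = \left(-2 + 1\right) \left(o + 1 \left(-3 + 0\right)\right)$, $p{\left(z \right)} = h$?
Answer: $-873$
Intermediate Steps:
$h = -15$ ($h = \left(-5\right) 3 = -15$)
$p{\left(z \right)} = -15$
$l{\left(w,o \right)} = 3 - o$ ($l{\left(w,o \right)} = - (o + 1 \left(-3\right)) = - (o - 3) = - (-3 + o) = 3 - o$)
$\left(l{\left(-3,-3 \right)} + p{\left(1 \right)}\right) 97 = \left(\left(3 - -3\right) - 15\right) 97 = \left(\left(3 + 3\right) - 15\right) 97 = \left(6 - 15\right) 97 = \left(-9\right) 97 = -873$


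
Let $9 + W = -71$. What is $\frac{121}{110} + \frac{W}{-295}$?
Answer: $\frac{809}{590} \approx 1.3712$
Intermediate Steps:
$W = -80$ ($W = -9 - 71 = -80$)
$\frac{121}{110} + \frac{W}{-295} = \frac{121}{110} - \frac{80}{-295} = 121 \cdot \frac{1}{110} - - \frac{16}{59} = \frac{11}{10} + \frac{16}{59} = \frac{809}{590}$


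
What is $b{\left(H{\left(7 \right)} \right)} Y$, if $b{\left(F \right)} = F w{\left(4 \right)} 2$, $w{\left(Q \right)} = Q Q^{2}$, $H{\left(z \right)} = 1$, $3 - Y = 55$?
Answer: $-6656$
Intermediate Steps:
$Y = -52$ ($Y = 3 - 55 = -52$)
$w{\left(Q \right)} = Q^{3}$
$b{\left(F \right)} = 128 F$ ($b{\left(F \right)} = F 4^{3} \cdot 2 = F 64 \cdot 2 = 64 F 2 = 128 F$)
$b{\left(H{\left(7 \right)} \right)} Y = 128 \cdot 1 \left(-52\right) = 128 \left(-52\right) = -6656$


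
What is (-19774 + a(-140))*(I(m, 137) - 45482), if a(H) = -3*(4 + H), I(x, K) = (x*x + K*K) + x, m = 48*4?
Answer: -200302538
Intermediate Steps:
m = 192
I(x, K) = x + K² + x² (I(x, K) = (x² + K²) + x = (K² + x²) + x = x + K² + x²)
a(H) = -12 - 3*H
(-19774 + a(-140))*(I(m, 137) - 45482) = (-19774 + (-12 - 3*(-140)))*((192 + 137² + 192²) - 45482) = (-19774 + (-12 + 420))*((192 + 18769 + 36864) - 45482) = (-19774 + 408)*(55825 - 45482) = -19366*10343 = -200302538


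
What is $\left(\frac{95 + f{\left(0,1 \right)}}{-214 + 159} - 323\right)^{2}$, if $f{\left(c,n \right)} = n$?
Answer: $\frac{319015321}{3025} \approx 1.0546 \cdot 10^{5}$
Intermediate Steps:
$\left(\frac{95 + f{\left(0,1 \right)}}{-214 + 159} - 323\right)^{2} = \left(\frac{95 + 1}{-214 + 159} - 323\right)^{2} = \left(\frac{96}{-55} - 323\right)^{2} = \left(96 \left(- \frac{1}{55}\right) - 323\right)^{2} = \left(- \frac{96}{55} - 323\right)^{2} = \left(- \frac{17861}{55}\right)^{2} = \frac{319015321}{3025}$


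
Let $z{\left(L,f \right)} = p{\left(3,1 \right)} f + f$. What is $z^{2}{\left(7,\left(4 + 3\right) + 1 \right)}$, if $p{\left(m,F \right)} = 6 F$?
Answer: $3136$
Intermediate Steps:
$z{\left(L,f \right)} = 7 f$ ($z{\left(L,f \right)} = 6 \cdot 1 f + f = 6 f + f = 7 f$)
$z^{2}{\left(7,\left(4 + 3\right) + 1 \right)} = \left(7 \left(\left(4 + 3\right) + 1\right)\right)^{2} = \left(7 \left(7 + 1\right)\right)^{2} = \left(7 \cdot 8\right)^{2} = 56^{2} = 3136$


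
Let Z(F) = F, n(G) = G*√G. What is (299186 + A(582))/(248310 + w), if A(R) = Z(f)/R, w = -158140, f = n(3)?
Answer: 149593/45085 + √3/17492980 ≈ 3.3180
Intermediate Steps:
n(G) = G^(3/2)
f = 3*√3 (f = 3^(3/2) = 3*√3 ≈ 5.1962)
A(R) = 3*√3/R (A(R) = (3*√3)/R = 3*√3/R)
(299186 + A(582))/(248310 + w) = (299186 + 3*√3/582)/(248310 - 158140) = (299186 + 3*√3*(1/582))/90170 = (299186 + √3/194)*(1/90170) = 149593/45085 + √3/17492980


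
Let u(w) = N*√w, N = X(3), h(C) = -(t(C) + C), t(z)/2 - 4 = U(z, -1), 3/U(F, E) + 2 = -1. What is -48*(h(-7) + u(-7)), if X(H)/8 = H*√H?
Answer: -48 - 1152*I*√21 ≈ -48.0 - 5279.1*I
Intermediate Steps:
U(F, E) = -1 (U(F, E) = 3/(-2 - 1) = 3/(-3) = 3*(-⅓) = -1)
t(z) = 6 (t(z) = 8 + 2*(-1) = 8 - 2 = 6)
X(H) = 8*H^(3/2) (X(H) = 8*(H*√H) = 8*H^(3/2))
h(C) = -6 - C (h(C) = -(6 + C) = -6 - C)
N = 24*√3 (N = 8*3^(3/2) = 8*(3*√3) = 24*√3 ≈ 41.569)
u(w) = 24*√3*√w (u(w) = (24*√3)*√w = 24*√3*√w)
-48*(h(-7) + u(-7)) = -48*((-6 - 1*(-7)) + 24*√3*√(-7)) = -48*((-6 + 7) + 24*√3*(I*√7)) = -48*(1 + 24*I*√21) = -48 - 1152*I*√21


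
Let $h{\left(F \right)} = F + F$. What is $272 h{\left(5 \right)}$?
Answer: $2720$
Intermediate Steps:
$h{\left(F \right)} = 2 F$
$272 h{\left(5 \right)} = 272 \cdot 2 \cdot 5 = 272 \cdot 10 = 2720$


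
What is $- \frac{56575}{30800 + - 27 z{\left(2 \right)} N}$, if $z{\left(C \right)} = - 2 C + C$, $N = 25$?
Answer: $- \frac{2263}{1286} \approx -1.7597$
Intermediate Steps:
$z{\left(C \right)} = - C$
$- \frac{56575}{30800 + - 27 z{\left(2 \right)} N} = - \frac{56575}{30800 + - 27 \left(\left(-1\right) 2\right) 25} = - \frac{56575}{30800 + \left(-27\right) \left(-2\right) 25} = - \frac{56575}{30800 + 54 \cdot 25} = - \frac{56575}{30800 + 1350} = - \frac{56575}{32150} = \left(-56575\right) \frac{1}{32150} = - \frac{2263}{1286}$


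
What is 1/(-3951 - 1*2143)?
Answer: -1/6094 ≈ -0.00016410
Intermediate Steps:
1/(-3951 - 1*2143) = 1/(-3951 - 2143) = 1/(-6094) = -1/6094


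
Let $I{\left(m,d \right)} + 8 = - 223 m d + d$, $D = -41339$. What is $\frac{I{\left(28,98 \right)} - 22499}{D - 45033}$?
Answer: $\frac{634321}{86372} \approx 7.3441$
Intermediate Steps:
$I{\left(m,d \right)} = -8 + d - 223 d m$ ($I{\left(m,d \right)} = -8 + \left(- 223 m d + d\right) = -8 - \left(- d + 223 d m\right) = -8 + d - 223 d m$)
$\frac{I{\left(28,98 \right)} - 22499}{D - 45033} = \frac{\left(-8 + 98 - 21854 \cdot 28\right) - 22499}{-41339 - 45033} = \frac{\left(-8 + 98 - 611912\right) - 22499}{-86372} = \left(-611822 - 22499\right) \left(- \frac{1}{86372}\right) = \left(-634321\right) \left(- \frac{1}{86372}\right) = \frac{634321}{86372}$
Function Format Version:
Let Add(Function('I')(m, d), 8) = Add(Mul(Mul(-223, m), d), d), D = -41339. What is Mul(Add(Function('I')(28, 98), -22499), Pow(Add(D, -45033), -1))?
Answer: Rational(634321, 86372) ≈ 7.3441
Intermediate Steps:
Function('I')(m, d) = Add(-8, d, Mul(-223, d, m)) (Function('I')(m, d) = Add(-8, Add(Mul(Mul(-223, m), d), d)) = Add(-8, Add(Mul(-223, d, m), d)) = Add(-8, Add(d, Mul(-223, d, m))) = Add(-8, d, Mul(-223, d, m)))
Mul(Add(Function('I')(28, 98), -22499), Pow(Add(D, -45033), -1)) = Mul(Add(Add(-8, 98, Mul(-223, 98, 28)), -22499), Pow(Add(-41339, -45033), -1)) = Mul(Add(Add(-8, 98, -611912), -22499), Pow(-86372, -1)) = Mul(Add(-611822, -22499), Rational(-1, 86372)) = Mul(-634321, Rational(-1, 86372)) = Rational(634321, 86372)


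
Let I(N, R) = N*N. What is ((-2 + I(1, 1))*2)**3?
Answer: -8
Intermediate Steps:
I(N, R) = N**2
((-2 + I(1, 1))*2)**3 = ((-2 + 1**2)*2)**3 = ((-2 + 1)*2)**3 = (-1*2)**3 = (-2)**3 = -8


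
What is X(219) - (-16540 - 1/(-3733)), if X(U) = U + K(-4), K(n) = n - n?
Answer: 62561346/3733 ≈ 16759.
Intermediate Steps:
K(n) = 0
X(U) = U (X(U) = U + 0 = U)
X(219) - (-16540 - 1/(-3733)) = 219 - (-16540 - 1/(-3733)) = 219 - (-16540 - 1*(-1/3733)) = 219 - (-16540 + 1/3733) = 219 - 1*(-61743819/3733) = 219 + 61743819/3733 = 62561346/3733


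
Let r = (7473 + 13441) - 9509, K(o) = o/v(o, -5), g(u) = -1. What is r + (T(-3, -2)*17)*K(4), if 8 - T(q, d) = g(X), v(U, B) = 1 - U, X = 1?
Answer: 11201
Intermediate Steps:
T(q, d) = 9 (T(q, d) = 8 - 1*(-1) = 8 + 1 = 9)
K(o) = o/(1 - o)
r = 11405 (r = 20914 - 9509 = 11405)
r + (T(-3, -2)*17)*K(4) = 11405 + (9*17)*(-1*4/(-1 + 4)) = 11405 + 153*(-1*4/3) = 11405 + 153*(-1*4*⅓) = 11405 + 153*(-4/3) = 11405 - 204 = 11201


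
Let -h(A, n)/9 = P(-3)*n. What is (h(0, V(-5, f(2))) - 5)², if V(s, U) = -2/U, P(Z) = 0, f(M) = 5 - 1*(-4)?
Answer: 25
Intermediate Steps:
f(M) = 9 (f(M) = 5 + 4 = 9)
h(A, n) = 0 (h(A, n) = -0*n = -9*0 = 0)
(h(0, V(-5, f(2))) - 5)² = (0 - 5)² = (-5)² = 25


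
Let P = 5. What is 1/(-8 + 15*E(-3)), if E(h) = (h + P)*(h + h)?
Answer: -1/188 ≈ -0.0053191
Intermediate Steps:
E(h) = 2*h*(5 + h) (E(h) = (h + 5)*(h + h) = (5 + h)*(2*h) = 2*h*(5 + h))
1/(-8 + 15*E(-3)) = 1/(-8 + 15*(2*(-3)*(5 - 3))) = 1/(-8 + 15*(2*(-3)*2)) = 1/(-8 + 15*(-12)) = 1/(-8 - 180) = 1/(-188) = -1/188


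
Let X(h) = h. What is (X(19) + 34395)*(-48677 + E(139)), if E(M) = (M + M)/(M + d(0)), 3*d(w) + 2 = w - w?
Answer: -695166964094/415 ≈ -1.6751e+9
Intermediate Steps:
d(w) = -⅔ (d(w) = -⅔ + (w - w)/3 = -⅔ + (⅓)*0 = -⅔ + 0 = -⅔)
E(M) = 2*M/(-⅔ + M) (E(M) = (M + M)/(M - ⅔) = (2*M)/(-⅔ + M) = 2*M/(-⅔ + M))
(X(19) + 34395)*(-48677 + E(139)) = (19 + 34395)*(-48677 + 6*139/(-2 + 3*139)) = 34414*(-48677 + 6*139/(-2 + 417)) = 34414*(-48677 + 6*139/415) = 34414*(-48677 + 6*139*(1/415)) = 34414*(-48677 + 834/415) = 34414*(-20200121/415) = -695166964094/415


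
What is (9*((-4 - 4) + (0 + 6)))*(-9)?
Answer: 162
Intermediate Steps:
(9*((-4 - 4) + (0 + 6)))*(-9) = (9*(-8 + 6))*(-9) = (9*(-2))*(-9) = -18*(-9) = 162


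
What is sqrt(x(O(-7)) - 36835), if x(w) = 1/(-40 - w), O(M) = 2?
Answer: I*sqrt(64976982)/42 ≈ 191.92*I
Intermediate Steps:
sqrt(x(O(-7)) - 36835) = sqrt(-1/(40 + 2) - 36835) = sqrt(-1/42 - 36835) = sqrt(-1547071/42) = I*sqrt(64976982)/42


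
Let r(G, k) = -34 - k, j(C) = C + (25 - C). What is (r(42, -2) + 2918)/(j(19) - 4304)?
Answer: -2886/4279 ≈ -0.67446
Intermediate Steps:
j(C) = 25
(r(42, -2) + 2918)/(j(19) - 4304) = ((-34 - 1*(-2)) + 2918)/(25 - 4304) = ((-34 + 2) + 2918)/(-4279) = (-32 + 2918)*(-1/4279) = 2886*(-1/4279) = -2886/4279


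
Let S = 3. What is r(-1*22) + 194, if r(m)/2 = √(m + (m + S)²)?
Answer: 194 + 2*√339 ≈ 230.82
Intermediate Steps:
r(m) = 2*√(m + (3 + m)²) (r(m) = 2*√(m + (m + 3)²) = 2*√(m + (3 + m)²))
r(-1*22) + 194 = 2*√(-1*22 + (3 - 1*22)²) + 194 = 2*√(-22 + (3 - 22)²) + 194 = 2*√(-22 + (-19)²) + 194 = 2*√(-22 + 361) + 194 = 2*√339 + 194 = 194 + 2*√339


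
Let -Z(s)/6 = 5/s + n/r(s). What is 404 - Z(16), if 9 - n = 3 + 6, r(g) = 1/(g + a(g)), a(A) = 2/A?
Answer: 3247/8 ≈ 405.88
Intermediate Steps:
r(g) = 1/(g + 2/g)
n = 0 (n = 9 - (3 + 6) = 9 - 1*9 = 9 - 9 = 0)
Z(s) = -30/s (Z(s) = -6*(5/s + 0/((s/(2 + s**2)))) = -6*(5/s + 0*((2 + s**2)/s)) = -6*(5/s + 0) = -30/s)
404 - Z(16) = 404 - (-30)/16 = 404 - 1*(-15/8) = 404 + 15/8 = 3247/8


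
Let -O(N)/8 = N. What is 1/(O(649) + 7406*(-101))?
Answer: -1/753198 ≈ -1.3277e-6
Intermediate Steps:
O(N) = -8*N
1/(O(649) + 7406*(-101)) = 1/(-8*649 + 7406*(-101)) = 1/(-5192 - 748006) = 1/(-753198) = -1/753198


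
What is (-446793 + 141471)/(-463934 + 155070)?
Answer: 152661/154432 ≈ 0.98853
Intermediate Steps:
(-446793 + 141471)/(-463934 + 155070) = -305322/(-308864) = -305322*(-1/308864) = 152661/154432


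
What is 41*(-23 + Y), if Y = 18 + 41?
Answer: 1476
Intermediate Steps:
Y = 59
41*(-23 + Y) = 41*(-23 + 59) = 41*36 = 1476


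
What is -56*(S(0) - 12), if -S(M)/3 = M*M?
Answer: 672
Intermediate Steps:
S(M) = -3*M**2 (S(M) = -3*M*M = -3*M**2)
-56*(S(0) - 12) = -56*(-3*0**2 - 12) = -56*(-3*0 - 12) = -56*(0 - 12) = -56*(-12) = 672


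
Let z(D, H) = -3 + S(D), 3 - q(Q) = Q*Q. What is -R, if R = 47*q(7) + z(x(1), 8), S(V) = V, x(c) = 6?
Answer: 2159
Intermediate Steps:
q(Q) = 3 - Q² (q(Q) = 3 - Q*Q = 3 - Q²)
z(D, H) = -3 + D
R = -2159 (R = 47*(3 - 1*7²) + (-3 + 6) = 47*(3 - 1*49) + 3 = 47*(3 - 49) + 3 = 47*(-46) + 3 = -2162 + 3 = -2159)
-R = -1*(-2159) = 2159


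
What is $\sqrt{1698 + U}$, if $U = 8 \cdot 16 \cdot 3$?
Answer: $\sqrt{2082} \approx 45.629$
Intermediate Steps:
$U = 384$ ($U = 128 \cdot 3 = 384$)
$\sqrt{1698 + U} = \sqrt{1698 + 384} = \sqrt{2082}$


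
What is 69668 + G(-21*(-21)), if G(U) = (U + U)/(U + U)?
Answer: 69669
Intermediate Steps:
G(U) = 1 (G(U) = (2*U)/((2*U)) = (2*U)*(1/(2*U)) = 1)
69668 + G(-21*(-21)) = 69668 + 1 = 69669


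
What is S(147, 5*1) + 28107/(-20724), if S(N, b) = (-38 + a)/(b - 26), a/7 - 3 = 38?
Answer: -638947/48356 ≈ -13.213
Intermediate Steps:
a = 287 (a = 21 + 7*38 = 21 + 266 = 287)
S(N, b) = 249/(-26 + b) (S(N, b) = (-38 + 287)/(b - 26) = 249/(-26 + b))
S(147, 5*1) + 28107/(-20724) = 249/(-26 + 5*1) + 28107/(-20724) = 249/(-26 + 5) + 28107*(-1/20724) = 249/(-21) - 9369/6908 = 249*(-1/21) - 9369/6908 = -83/7 - 9369/6908 = -638947/48356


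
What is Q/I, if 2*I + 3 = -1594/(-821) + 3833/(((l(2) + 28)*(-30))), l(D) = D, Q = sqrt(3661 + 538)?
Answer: -1477800*sqrt(4199)/3928993 ≈ -24.373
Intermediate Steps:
Q = sqrt(4199) ≈ 64.800
I = -3928993/1477800 (I = -3/2 + (-1594/(-821) + 3833/(((2 + 28)*(-30))))/2 = -3/2 + (-1594*(-1/821) + 3833/((30*(-30))))/2 = -3/2 + (1594/821 + 3833/(-900))/2 = -3/2 + (1594/821 + 3833*(-1/900))/2 = -3/2 + (1594/821 - 3833/900)/2 = -3/2 + (1/2)*(-1712293/738900) = -3/2 - 1712293/1477800 = -3928993/1477800 ≈ -2.6587)
Q/I = sqrt(4199)/(-3928993/1477800) = sqrt(4199)*(-1477800/3928993) = -1477800*sqrt(4199)/3928993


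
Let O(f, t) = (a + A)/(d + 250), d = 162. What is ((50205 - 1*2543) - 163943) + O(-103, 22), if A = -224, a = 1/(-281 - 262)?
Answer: -26014041829/223716 ≈ -1.1628e+5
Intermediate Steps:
a = -1/543 (a = 1/(-543) = -1/543 ≈ -0.0018416)
O(f, t) = -121633/223716 (O(f, t) = (-1/543 - 224)/(162 + 250) = -121633/543/412 = -121633/543*1/412 = -121633/223716)
((50205 - 1*2543) - 163943) + O(-103, 22) = ((50205 - 1*2543) - 163943) - 121633/223716 = ((50205 - 2543) - 163943) - 121633/223716 = (47662 - 163943) - 121633/223716 = -116281 - 121633/223716 = -26014041829/223716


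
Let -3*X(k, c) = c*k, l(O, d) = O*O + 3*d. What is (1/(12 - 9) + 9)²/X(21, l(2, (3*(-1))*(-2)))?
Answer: -56/99 ≈ -0.56566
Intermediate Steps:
l(O, d) = O² + 3*d
X(k, c) = -c*k/3
(1/(12 - 9) + 9)²/X(21, l(2, (3*(-1))*(-2))) = (1/(12 - 9) + 9)²/((-⅓*(2² + 3*((3*(-1))*(-2)))*21)) = (1/3 + 9)²/((-⅓*(4 + 3*(-3*(-2)))*21)) = (⅓ + 9)²/((-⅓*(4 + 3*6)*21)) = (28/3)²/((-⅓*(4 + 18)*21)) = 784/(9*((-⅓*22*21))) = (784/9)/(-154) = (784/9)*(-1/154) = -56/99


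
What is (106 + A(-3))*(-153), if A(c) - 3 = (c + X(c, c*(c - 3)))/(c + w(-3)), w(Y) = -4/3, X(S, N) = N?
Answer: -209916/13 ≈ -16147.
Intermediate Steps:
w(Y) = -4/3 (w(Y) = -4*⅓ = -4/3)
A(c) = 3 + (c + c*(-3 + c))/(-4/3 + c) (A(c) = 3 + (c + c*(c - 3))/(c - 4/3) = 3 + (c + c*(-3 + c))/(-4/3 + c))
(106 + A(-3))*(-153) = (106 + 3*(-4 - 3 + (-3)²)/(-4 + 3*(-3)))*(-153) = (106 + 3*(-4 - 3 + 9)/(-4 - 9))*(-153) = (106 + 3*2/(-13))*(-153) = (106 + 3*(-1/13)*2)*(-153) = (106 - 6/13)*(-153) = (1372/13)*(-153) = -209916/13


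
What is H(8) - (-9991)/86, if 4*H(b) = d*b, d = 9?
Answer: 11539/86 ≈ 134.17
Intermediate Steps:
H(b) = 9*b/4 (H(b) = (9*b)/4 = 9*b/4)
H(8) - (-9991)/86 = (9/4)*8 - (-9991)/86 = 18 - (-9991)/86 = 18 - 103*(-97/86) = 18 + 9991/86 = 11539/86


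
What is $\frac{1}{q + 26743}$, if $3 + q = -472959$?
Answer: $- \frac{1}{446219} \approx -2.2411 \cdot 10^{-6}$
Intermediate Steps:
$q = -472962$ ($q = -3 - 472959 = -472962$)
$\frac{1}{q + 26743} = \frac{1}{-472962 + 26743} = \frac{1}{-446219} = - \frac{1}{446219}$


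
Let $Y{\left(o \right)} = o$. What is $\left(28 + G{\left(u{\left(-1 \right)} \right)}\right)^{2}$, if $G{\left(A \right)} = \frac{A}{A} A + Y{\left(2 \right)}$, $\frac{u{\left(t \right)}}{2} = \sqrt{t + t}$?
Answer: $892 + 120 i \sqrt{2} \approx 892.0 + 169.71 i$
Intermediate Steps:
$u{\left(t \right)} = 2 \sqrt{2} \sqrt{t}$ ($u{\left(t \right)} = 2 \sqrt{t + t} = 2 \sqrt{2 t} = 2 \sqrt{2} \sqrt{t}$)
$G{\left(A \right)} = 2 + A$ ($G{\left(A \right)} = \frac{A}{A} A + 2 = 1 A + 2 = A + 2 = 2 + A$)
$\left(28 + G{\left(u{\left(-1 \right)} \right)}\right)^{2} = \left(28 + \left(2 + 2 \sqrt{2} \sqrt{-1}\right)\right)^{2} = \left(28 + \left(2 + 2 \sqrt{2} i\right)\right)^{2} = \left(28 + \left(2 + 2 i \sqrt{2}\right)\right)^{2} = \left(30 + 2 i \sqrt{2}\right)^{2}$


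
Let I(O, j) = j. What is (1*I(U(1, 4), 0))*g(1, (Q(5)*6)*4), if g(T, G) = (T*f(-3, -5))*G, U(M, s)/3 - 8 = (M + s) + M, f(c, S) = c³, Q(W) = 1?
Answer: 0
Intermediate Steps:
U(M, s) = 24 + 3*s + 6*M (U(M, s) = 24 + 3*((M + s) + M) = 24 + 3*(s + 2*M) = 24 + (3*s + 6*M) = 24 + 3*s + 6*M)
g(T, G) = -27*G*T (g(T, G) = (T*(-3)³)*G = (T*(-27))*G = (-27*T)*G = -27*G*T)
(1*I(U(1, 4), 0))*g(1, (Q(5)*6)*4) = (1*0)*(-27*(1*6)*4*1) = 0*(-27*6*4*1) = 0*(-27*24*1) = 0*(-648) = 0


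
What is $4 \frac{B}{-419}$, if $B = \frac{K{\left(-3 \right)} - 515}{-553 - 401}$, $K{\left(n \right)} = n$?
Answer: $- \frac{1036}{199863} \approx -0.0051835$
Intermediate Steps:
$B = \frac{259}{477}$ ($B = \frac{-3 - 515}{-553 - 401} = \frac{-3 - 515}{-954} = \left(-3 - 515\right) \left(- \frac{1}{954}\right) = \left(-518\right) \left(- \frac{1}{954}\right) = \frac{259}{477} \approx 0.54298$)
$4 \frac{B}{-419} = 4 \frac{259}{477 \left(-419\right)} = 4 \cdot \frac{259}{477} \left(- \frac{1}{419}\right) = 4 \left(- \frac{259}{199863}\right) = - \frac{1036}{199863}$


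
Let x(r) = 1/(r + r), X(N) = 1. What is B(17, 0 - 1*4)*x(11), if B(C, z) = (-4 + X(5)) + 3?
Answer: 0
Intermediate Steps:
x(r) = 1/(2*r)
B(C, z) = 0 (B(C, z) = (-4 + 1) + 3 = -3 + 3 = 0)
B(17, 0 - 1*4)*x(11) = 0*((½)/11) = 0*((½)*(1/11)) = 0*(1/22) = 0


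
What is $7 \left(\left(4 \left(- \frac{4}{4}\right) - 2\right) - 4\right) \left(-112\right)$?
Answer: $7840$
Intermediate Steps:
$7 \left(\left(4 \left(- \frac{4}{4}\right) - 2\right) - 4\right) \left(-112\right) = 7 \left(\left(4 \left(\left(-4\right) \frac{1}{4}\right) - 2\right) - 4\right) \left(-112\right) = 7 \left(\left(4 \left(-1\right) - 2\right) - 4\right) \left(-112\right) = 7 \left(\left(-4 - 2\right) - 4\right) \left(-112\right) = 7 \left(-6 - 4\right) \left(-112\right) = 7 \left(-10\right) \left(-112\right) = \left(-70\right) \left(-112\right) = 7840$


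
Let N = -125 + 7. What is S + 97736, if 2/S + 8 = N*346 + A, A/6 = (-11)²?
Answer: 1960095479/20055 ≈ 97736.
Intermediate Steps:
A = 726 (A = 6*(-11)² = 6*121 = 726)
N = -118
S = -1/20055 (S = 2/(-8 + (-118*346 + 726)) = 2/(-8 + (-40828 + 726)) = 2/(-8 - 40102) = 2/(-40110) = 2*(-1/40110) = -1/20055 ≈ -4.9863e-5)
S + 97736 = -1/20055 + 97736 = 1960095479/20055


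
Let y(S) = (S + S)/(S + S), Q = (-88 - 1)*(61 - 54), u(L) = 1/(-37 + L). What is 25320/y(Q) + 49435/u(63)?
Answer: 1310630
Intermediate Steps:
Q = -623 (Q = -89*7 = -623)
y(S) = 1 (y(S) = (2*S)/((2*S)) = (2*S)*(1/(2*S)) = 1)
25320/y(Q) + 49435/u(63) = 25320/1 + 49435/(1/(-37 + 63)) = 25320*1 + 49435/(1/26) = 25320 + 49435/(1/26) = 25320 + 49435*26 = 25320 + 1285310 = 1310630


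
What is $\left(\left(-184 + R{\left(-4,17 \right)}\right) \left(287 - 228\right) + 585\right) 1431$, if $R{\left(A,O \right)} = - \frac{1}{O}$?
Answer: $- \frac{249947046}{17} \approx -1.4703 \cdot 10^{7}$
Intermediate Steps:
$\left(\left(-184 + R{\left(-4,17 \right)}\right) \left(287 - 228\right) + 585\right) 1431 = \left(\left(-184 - \frac{1}{17}\right) \left(287 - 228\right) + 585\right) 1431 = \left(\left(-184 - \frac{1}{17}\right) 59 + 585\right) 1431 = \left(\left(- \frac{3129}{17}\right) 59 + 585\right) 1431 = \left(- \frac{184611}{17} + 585\right) 1431 = \left(- \frac{174666}{17}\right) 1431 = - \frac{249947046}{17}$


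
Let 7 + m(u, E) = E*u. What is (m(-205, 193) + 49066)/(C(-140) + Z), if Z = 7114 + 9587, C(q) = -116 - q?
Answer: 9494/16725 ≈ 0.56765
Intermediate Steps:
m(u, E) = -7 + E*u
Z = 16701
(m(-205, 193) + 49066)/(C(-140) + Z) = ((-7 + 193*(-205)) + 49066)/((-116 - 1*(-140)) + 16701) = ((-7 - 39565) + 49066)/((-116 + 140) + 16701) = (-39572 + 49066)/(24 + 16701) = 9494/16725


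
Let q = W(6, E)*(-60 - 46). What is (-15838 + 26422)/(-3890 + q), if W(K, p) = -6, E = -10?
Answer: -5292/1627 ≈ -3.2526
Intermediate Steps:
q = 636 (q = -6*(-60 - 46) = -6*(-106) = 636)
(-15838 + 26422)/(-3890 + q) = (-15838 + 26422)/(-3890 + 636) = 10584/(-3254) = 10584*(-1/3254) = -5292/1627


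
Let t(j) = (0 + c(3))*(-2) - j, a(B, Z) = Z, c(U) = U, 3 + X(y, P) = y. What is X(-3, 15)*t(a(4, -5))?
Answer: 6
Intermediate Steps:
X(y, P) = -3 + y
t(j) = -6 - j (t(j) = (0 + 3)*(-2) - j = 3*(-2) - j = -6 - j)
X(-3, 15)*t(a(4, -5)) = (-3 - 3)*(-6 - 1*(-5)) = -6*(-6 + 5) = -6*(-1) = 6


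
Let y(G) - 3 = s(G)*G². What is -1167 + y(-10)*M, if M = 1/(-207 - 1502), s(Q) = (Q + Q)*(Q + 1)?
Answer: -2012406/1709 ≈ -1177.5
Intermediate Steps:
s(Q) = 2*Q*(1 + Q) (s(Q) = (2*Q)*(1 + Q) = 2*Q*(1 + Q))
y(G) = 3 + 2*G³*(1 + G) (y(G) = 3 + (2*G*(1 + G))*G² = 3 + 2*G³*(1 + G))
M = -1/1709 (M = 1/(-1709) = -1/1709 ≈ -0.00058514)
-1167 + y(-10)*M = -1167 + (3 + 2*(-10)³*(1 - 10))*(-1/1709) = -1167 + (3 + 2*(-1000)*(-9))*(-1/1709) = -1167 + (3 + 18000)*(-1/1709) = -1167 + 18003*(-1/1709) = -1167 - 18003/1709 = -2012406/1709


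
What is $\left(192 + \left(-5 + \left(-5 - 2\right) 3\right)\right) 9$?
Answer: $1494$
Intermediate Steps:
$\left(192 + \left(-5 + \left(-5 - 2\right) 3\right)\right) 9 = \left(192 - 26\right) 9 = 166 \cdot 9 = 1494$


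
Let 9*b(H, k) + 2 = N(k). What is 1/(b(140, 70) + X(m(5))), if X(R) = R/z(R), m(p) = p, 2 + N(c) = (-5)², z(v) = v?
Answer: 3/10 ≈ 0.30000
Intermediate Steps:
N(c) = 23 (N(c) = -2 + (-5)² = -2 + 25 = 23)
b(H, k) = 7/3 (b(H, k) = -2/9 + (⅑)*23 = -2/9 + 23/9 = 7/3)
X(R) = 1 (X(R) = R/R = 1)
1/(b(140, 70) + X(m(5))) = 1/(7/3 + 1) = 1/(10/3) = 3/10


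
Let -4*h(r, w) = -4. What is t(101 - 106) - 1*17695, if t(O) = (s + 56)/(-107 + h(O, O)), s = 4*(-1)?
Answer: -937861/53 ≈ -17696.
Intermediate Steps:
h(r, w) = 1 (h(r, w) = -1/4*(-4) = 1)
s = -4
t(O) = -26/53 (t(O) = (-4 + 56)/(-107 + 1) = 52/(-106) = 52*(-1/106) = -26/53)
t(101 - 106) - 1*17695 = -26/53 - 1*17695 = -26/53 - 17695 = -937861/53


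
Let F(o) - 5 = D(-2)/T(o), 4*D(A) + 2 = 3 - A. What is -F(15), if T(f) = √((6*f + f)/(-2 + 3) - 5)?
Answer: -203/40 ≈ -5.0750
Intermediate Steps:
D(A) = ¼ - A/4 (D(A) = -½ + (3 - A)/4 = -½ + (¾ - A/4) = ¼ - A/4)
T(f) = √(-5 + 7*f) (T(f) = √((7*f)/1 - 5) = √((7*f)*1 - 5) = √(7*f - 5) = √(-5 + 7*f))
F(o) = 5 + 3/(4*√(-5 + 7*o)) (F(o) = 5 + (¼ - ¼*(-2))/(√(-5 + 7*o)) = 5 + (¼ + ½)/√(-5 + 7*o) = 5 + 3/(4*√(-5 + 7*o)))
-F(15) = -(5 + 3/(4*√(-5 + 7*15))) = -(5 + 3/(4*√(-5 + 105))) = -(5 + 3/(4*√100)) = -(5 + (¾)*(⅒)) = -(5 + 3/40) = -1*203/40 = -203/40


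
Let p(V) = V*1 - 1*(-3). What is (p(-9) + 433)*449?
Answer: 191723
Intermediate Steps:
p(V) = 3 + V (p(V) = V + 3 = 3 + V)
(p(-9) + 433)*449 = ((3 - 9) + 433)*449 = (-6 + 433)*449 = 427*449 = 191723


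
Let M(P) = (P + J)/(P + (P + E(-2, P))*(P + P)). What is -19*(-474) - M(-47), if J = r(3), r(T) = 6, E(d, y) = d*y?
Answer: 40211749/4465 ≈ 9006.0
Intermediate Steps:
J = 6
M(P) = (6 + P)/(P - 2*P**2) (M(P) = (P + 6)/(P + (P - 2*P)*(P + P)) = (6 + P)/(P + (-P)*(2*P)) = (6 + P)/(P - 2*P**2))
-19*(-474) - M(-47) = -19*(-474) - (6 - 47)/((-47)*(1 - 2*(-47))) = 9006 - (-1)*(-41)/(47*(1 + 94)) = 9006 - (-1)*(-41)/(47*95) = 9006 - 1*41/4465 = 9006 - 41/4465 = 40211749/4465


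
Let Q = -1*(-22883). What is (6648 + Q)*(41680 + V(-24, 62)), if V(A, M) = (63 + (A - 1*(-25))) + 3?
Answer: 1232830657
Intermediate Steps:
Q = 22883
V(A, M) = 91 + A (V(A, M) = (63 + (A + 25)) + 3 = (63 + (25 + A)) + 3 = (88 + A) + 3 = 91 + A)
(6648 + Q)*(41680 + V(-24, 62)) = (6648 + 22883)*(41680 + (91 - 24)) = 29531*(41680 + 67) = 29531*41747 = 1232830657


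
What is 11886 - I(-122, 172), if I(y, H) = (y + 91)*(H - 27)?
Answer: 16381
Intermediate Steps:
I(y, H) = (-27 + H)*(91 + y) (I(y, H) = (91 + y)*(-27 + H) = (-27 + H)*(91 + y))
11886 - I(-122, 172) = 11886 - (-2457 - 27*(-122) + 91*172 + 172*(-122)) = 11886 - (-2457 + 3294 + 15652 - 20984) = 11886 - 1*(-4495) = 11886 + 4495 = 16381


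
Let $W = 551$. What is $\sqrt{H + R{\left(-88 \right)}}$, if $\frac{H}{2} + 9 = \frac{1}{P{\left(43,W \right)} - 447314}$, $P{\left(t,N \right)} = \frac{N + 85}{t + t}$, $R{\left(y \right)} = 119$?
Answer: $\frac{\sqrt{2335333474661977}}{4808546} \approx 10.05$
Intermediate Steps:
$P{\left(t,N \right)} = \frac{85 + N}{2 t}$
$H = - \frac{173107699}{9617092}$ ($H = -18 + \frac{2}{\frac{85 + 551}{2 \cdot 43} - 447314} = -18 + \frac{2}{\frac{1}{2} \cdot \frac{1}{43} \cdot 636 - 447314} = -18 + \frac{2}{\frac{318}{43} - 447314} = -18 + \frac{2}{- \frac{19234184}{43}} = -18 + 2 \left(- \frac{43}{19234184}\right) = -18 - \frac{43}{9617092} = - \frac{173107699}{9617092} \approx -18.0$)
$\sqrt{H + R{\left(-88 \right)}} = \sqrt{- \frac{173107699}{9617092} + 119} = \sqrt{\frac{971326249}{9617092}} = \frac{\sqrt{2335333474661977}}{4808546}$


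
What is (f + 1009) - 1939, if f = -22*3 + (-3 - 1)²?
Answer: -980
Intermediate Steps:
f = -50 (f = -66 + (-4)² = -66 + 16 = -50)
(f + 1009) - 1939 = (-50 + 1009) - 1939 = 959 - 1939 = -980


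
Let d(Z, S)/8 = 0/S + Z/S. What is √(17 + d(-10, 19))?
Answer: 9*√57/19 ≈ 3.5762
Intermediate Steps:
d(Z, S) = 8*Z/S (d(Z, S) = 8*(0/S + Z/S) = 8*(0 + Z/S) = 8*(Z/S) = 8*Z/S)
√(17 + d(-10, 19)) = √(17 + 8*(-10)/19) = √(17 + 8*(-10)*(1/19)) = √(17 - 80/19) = √(243/19) = 9*√57/19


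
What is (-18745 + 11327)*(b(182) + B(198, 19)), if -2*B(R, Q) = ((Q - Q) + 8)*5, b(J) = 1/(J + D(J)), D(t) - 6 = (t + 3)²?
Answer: 5105505262/34413 ≈ 1.4836e+5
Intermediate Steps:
D(t) = 6 + (3 + t)² (D(t) = 6 + (t + 3)² = 6 + (3 + t)²)
b(J) = 1/(6 + J + (3 + J)²) (b(J) = 1/(J + (6 + (3 + J)²)) = 1/(6 + J + (3 + J)²))
B(R, Q) = -20 (B(R, Q) = -((Q - Q) + 8)*5/2 = -(0 + 8)*5/2 = -4*5 = -½*40 = -20)
(-18745 + 11327)*(b(182) + B(198, 19)) = (-18745 + 11327)*(1/(6 + 182 + (3 + 182)²) - 20) = -7418*(1/(6 + 182 + 185²) - 20) = -7418*(1/(6 + 182 + 34225) - 20) = -7418*(1/34413 - 20) = -7418*(-688259/34413) = 5105505262/34413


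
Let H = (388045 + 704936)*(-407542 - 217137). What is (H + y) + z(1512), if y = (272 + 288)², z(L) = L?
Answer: -682761962987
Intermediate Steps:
H = -682762278099 (H = 1092981*(-624679) = -682762278099)
y = 313600 (y = 560² = 313600)
(H + y) + z(1512) = (-682762278099 + 313600) + 1512 = -682761964499 + 1512 = -682761962987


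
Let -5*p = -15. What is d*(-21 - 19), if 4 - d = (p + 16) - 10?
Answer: 200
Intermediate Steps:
p = 3 (p = -1/5*(-15) = 3)
d = -5 (d = 4 - ((3 + 16) - 10) = 4 - (19 - 10) = 4 - 1*9 = 4 - 9 = -5)
d*(-21 - 19) = -5*(-21 - 19) = -5*(-40) = 200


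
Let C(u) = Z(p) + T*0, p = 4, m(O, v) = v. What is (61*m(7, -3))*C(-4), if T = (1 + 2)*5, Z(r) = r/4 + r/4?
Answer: -366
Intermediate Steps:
Z(r) = r/2 (Z(r) = r*(¼) + r*(¼) = r/4 + r/4 = r/2)
T = 15 (T = 3*5 = 15)
C(u) = 2 (C(u) = (½)*4 + 15*0 = 2 + 0 = 2)
(61*m(7, -3))*C(-4) = (61*(-3))*2 = -183*2 = -366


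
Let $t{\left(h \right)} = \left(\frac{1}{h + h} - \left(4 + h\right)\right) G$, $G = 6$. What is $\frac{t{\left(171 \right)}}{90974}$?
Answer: $- \frac{59849}{5185518} \approx -0.011542$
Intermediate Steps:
$t{\left(h \right)} = -24 - 6 h + \frac{3}{h}$ ($t{\left(h \right)} = \left(\frac{1}{h + h} - \left(4 + h\right)\right) 6 = \left(\frac{1}{2 h} - \left(4 + h\right)\right) 6 = \left(-4 + \frac{1}{2 h} - h\right) 6 = -24 - 6 h + \frac{3}{h}$)
$\frac{t{\left(171 \right)}}{90974} = \frac{-24 - 1026 + \frac{3}{171}}{90974} = \left(-24 - 1026 + 3 \cdot \frac{1}{171}\right) \frac{1}{90974} = \left(-24 - 1026 + \frac{1}{57}\right) \frac{1}{90974} = \left(- \frac{59849}{57}\right) \frac{1}{90974} = - \frac{59849}{5185518}$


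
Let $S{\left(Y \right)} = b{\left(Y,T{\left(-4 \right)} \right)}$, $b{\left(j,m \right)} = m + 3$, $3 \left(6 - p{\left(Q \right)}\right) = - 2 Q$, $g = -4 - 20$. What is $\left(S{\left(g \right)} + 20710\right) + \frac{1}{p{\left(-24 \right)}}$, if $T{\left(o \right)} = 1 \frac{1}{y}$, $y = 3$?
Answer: $\frac{621397}{30} \approx 20713.0$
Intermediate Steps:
$T{\left(o \right)} = \frac{1}{3}$ ($T{\left(o \right)} = 1 \cdot \frac{1}{3} = \frac{1}{3}$)
$g = -24$ ($g = -4 - 20 = -24$)
$p{\left(Q \right)} = 6 + \frac{2 Q}{3}$ ($p{\left(Q \right)} = 6 - \frac{\left(-2\right) Q}{3} = 6 + \frac{2 Q}{3}$)
$b{\left(j,m \right)} = 3 + m$
$S{\left(Y \right)} = \frac{10}{3}$ ($S{\left(Y \right)} = 3 + \frac{1}{3} = \frac{10}{3}$)
$\left(S{\left(g \right)} + 20710\right) + \frac{1}{p{\left(-24 \right)}} = \left(\frac{10}{3} + 20710\right) + \frac{1}{6 + \frac{2}{3} \left(-24\right)} = \frac{62140}{3} + \frac{1}{6 - 16} = \frac{62140}{3} + \frac{1}{-10} = \frac{62140}{3} - \frac{1}{10} = \frac{621397}{30}$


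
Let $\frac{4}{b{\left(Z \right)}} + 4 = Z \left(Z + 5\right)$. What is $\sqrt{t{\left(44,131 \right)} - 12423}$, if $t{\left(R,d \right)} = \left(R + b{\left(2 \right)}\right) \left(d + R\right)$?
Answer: $3 i \sqrt{517} \approx 68.213 i$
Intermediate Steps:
$b{\left(Z \right)} = \frac{4}{-4 + Z \left(5 + Z\right)}$ ($b{\left(Z \right)} = \frac{4}{-4 + Z \left(Z + 5\right)} = \frac{4}{-4 + Z \left(5 + Z\right)}$)
$t{\left(R,d \right)} = \left(\frac{2}{5} + R\right) \left(R + d\right)$ ($t{\left(R,d \right)} = \left(R + \frac{4}{-4 + 2^{2} + 5 \cdot 2}\right) \left(d + R\right) = \left(R + \frac{4}{-4 + 4 + 10}\right) \left(R + d\right) = \left(R + \frac{4}{10}\right) \left(R + d\right) = \left(R + 4 \cdot \frac{1}{10}\right) \left(R + d\right) = \left(R + \frac{2}{5}\right) \left(R + d\right) = \left(\frac{2}{5} + R\right) \left(R + d\right)$)
$\sqrt{t{\left(44,131 \right)} - 12423} = \sqrt{\left(44^{2} + \frac{2}{5} \cdot 44 + \frac{2}{5} \cdot 131 + 44 \cdot 131\right) - 12423} = \sqrt{\left(1936 + \frac{88}{5} + \frac{262}{5} + 5764\right) - 12423} = \sqrt{7770 - 12423} = \sqrt{-4653} = 3 i \sqrt{517}$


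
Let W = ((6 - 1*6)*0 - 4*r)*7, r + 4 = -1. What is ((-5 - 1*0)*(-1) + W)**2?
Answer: 21025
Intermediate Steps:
r = -5 (r = -4 - 1 = -5)
W = 140 (W = ((6 - 1*6)*0 - 4*(-5))*7 = ((6 - 6)*0 + 20)*7 = (0*0 + 20)*7 = (0 + 20)*7 = 20*7 = 140)
((-5 - 1*0)*(-1) + W)**2 = ((-5 - 1*0)*(-1) + 140)**2 = ((-5 + 0)*(-1) + 140)**2 = (-5*(-1) + 140)**2 = (5 + 140)**2 = 145**2 = 21025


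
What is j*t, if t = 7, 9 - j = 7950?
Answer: -55587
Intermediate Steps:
j = -7941 (j = 9 - 1*7950 = 9 - 7950 = -7941)
j*t = -7941*7 = -55587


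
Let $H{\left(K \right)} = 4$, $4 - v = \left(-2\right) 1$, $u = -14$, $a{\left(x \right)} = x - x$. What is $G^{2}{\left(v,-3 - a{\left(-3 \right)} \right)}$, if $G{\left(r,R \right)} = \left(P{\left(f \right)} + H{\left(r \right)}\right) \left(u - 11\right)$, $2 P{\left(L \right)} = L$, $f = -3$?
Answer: $\frac{15625}{4} \approx 3906.3$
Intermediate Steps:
$a{\left(x \right)} = 0$
$P{\left(L \right)} = \frac{L}{2}$
$v = 6$ ($v = 4 - \left(-2\right) 1 = 4 - -2 = 4 + 2 = 6$)
$G{\left(r,R \right)} = - \frac{125}{2}$ ($G{\left(r,R \right)} = \left(\frac{1}{2} \left(-3\right) + 4\right) \left(-14 - 11\right) = \left(- \frac{3}{2} + 4\right) \left(-25\right) = \frac{5}{2} \left(-25\right) = - \frac{125}{2}$)
$G^{2}{\left(v,-3 - a{\left(-3 \right)} \right)} = \left(- \frac{125}{2}\right)^{2} = \frac{15625}{4}$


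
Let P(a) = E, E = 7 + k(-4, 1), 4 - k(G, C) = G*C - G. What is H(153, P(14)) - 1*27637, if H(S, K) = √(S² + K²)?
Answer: -27637 + √23530 ≈ -27484.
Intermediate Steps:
k(G, C) = 4 + G - C*G (k(G, C) = 4 - (G*C - G) = 4 - (C*G - G) = 4 - (-G + C*G) = 4 + (G - C*G) = 4 + G - C*G)
E = 11 (E = 7 + (4 - 4 - 1*1*(-4)) = 7 + (4 - 4 + 4) = 7 + 4 = 11)
P(a) = 11
H(S, K) = √(K² + S²)
H(153, P(14)) - 1*27637 = √(11² + 153²) - 1*27637 = √(121 + 23409) - 27637 = √23530 - 27637 = -27637 + √23530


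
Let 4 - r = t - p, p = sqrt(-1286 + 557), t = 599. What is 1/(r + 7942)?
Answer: 2449/17993046 - 3*I/5997682 ≈ 0.00013611 - 5.0019e-7*I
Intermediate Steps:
p = 27*I (p = sqrt(-729) = 27*I ≈ 27.0*I)
r = -595 + 27*I (r = 4 - (599 - 27*I) = 4 + (-599 + 27*I) = -595 + 27*I ≈ -595.0 + 27.0*I)
1/(r + 7942) = 1/((-595 + 27*I) + 7942) = 1/(7347 + 27*I) = (7347 - 27*I)/53979138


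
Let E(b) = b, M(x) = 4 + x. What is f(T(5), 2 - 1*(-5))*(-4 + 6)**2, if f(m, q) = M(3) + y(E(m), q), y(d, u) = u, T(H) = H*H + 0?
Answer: 56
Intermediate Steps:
T(H) = H**2 (T(H) = H**2 + 0 = H**2)
f(m, q) = 7 + q (f(m, q) = (4 + 3) + q = 7 + q)
f(T(5), 2 - 1*(-5))*(-4 + 6)**2 = (7 + (2 - 1*(-5)))*(-4 + 6)**2 = (7 + (2 + 5))*2**2 = (7 + 7)*4 = 14*4 = 56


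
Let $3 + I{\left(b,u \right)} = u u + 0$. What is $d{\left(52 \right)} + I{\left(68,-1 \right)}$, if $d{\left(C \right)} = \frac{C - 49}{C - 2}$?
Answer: $- \frac{97}{50} \approx -1.94$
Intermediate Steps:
$I{\left(b,u \right)} = -3 + u^{2}$ ($I{\left(b,u \right)} = -3 + \left(u u + 0\right) = -3 + \left(u^{2} + 0\right) = -3 + u^{2}$)
$d{\left(C \right)} = \frac{-49 + C}{-2 + C}$
$d{\left(52 \right)} + I{\left(68,-1 \right)} = \frac{-49 + 52}{-2 + 52} - \left(3 - \left(-1\right)^{2}\right) = \frac{1}{50} \cdot 3 + \left(-3 + 1\right) = \frac{1}{50} \cdot 3 - 2 = \frac{3}{50} - 2 = - \frac{97}{50}$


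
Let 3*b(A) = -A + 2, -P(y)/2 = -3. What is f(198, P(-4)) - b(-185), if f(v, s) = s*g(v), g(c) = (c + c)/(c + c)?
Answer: -169/3 ≈ -56.333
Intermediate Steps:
P(y) = 6 (P(y) = -2*(-3) = 6)
g(c) = 1 (g(c) = (2*c)/((2*c)) = (2*c)*(1/(2*c)) = 1)
f(v, s) = s (f(v, s) = s*1 = s)
b(A) = ⅔ - A/3 (b(A) = (-A + 2)/3 = (2 - A)/3 = ⅔ - A/3)
f(198, P(-4)) - b(-185) = 6 - (⅔ - ⅓*(-185)) = 6 - (⅔ + 185/3) = 6 - 1*187/3 = 6 - 187/3 = -169/3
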